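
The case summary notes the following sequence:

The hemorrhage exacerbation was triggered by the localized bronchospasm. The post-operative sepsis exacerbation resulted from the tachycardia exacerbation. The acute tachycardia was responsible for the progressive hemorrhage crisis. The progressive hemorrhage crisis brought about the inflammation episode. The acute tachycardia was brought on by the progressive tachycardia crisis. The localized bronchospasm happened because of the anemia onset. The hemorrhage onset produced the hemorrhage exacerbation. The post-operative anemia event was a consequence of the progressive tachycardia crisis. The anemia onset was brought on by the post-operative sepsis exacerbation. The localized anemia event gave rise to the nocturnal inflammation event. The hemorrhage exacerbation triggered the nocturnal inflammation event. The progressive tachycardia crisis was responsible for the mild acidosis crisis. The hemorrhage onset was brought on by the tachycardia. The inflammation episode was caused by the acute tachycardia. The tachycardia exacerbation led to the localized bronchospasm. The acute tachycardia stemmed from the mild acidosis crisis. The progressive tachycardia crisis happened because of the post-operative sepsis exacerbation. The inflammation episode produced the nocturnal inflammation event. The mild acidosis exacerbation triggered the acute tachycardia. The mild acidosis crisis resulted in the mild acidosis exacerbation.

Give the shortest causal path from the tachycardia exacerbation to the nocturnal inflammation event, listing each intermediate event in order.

the tachycardia exacerbation → the localized bronchospasm → the hemorrhage exacerbation → the nocturnal inflammation event

the tachycardia exacerbation → the localized bronchospasm
the localized bronchospasm → the hemorrhage exacerbation
the hemorrhage exacerbation → the nocturnal inflammation event
Length: 3 steps.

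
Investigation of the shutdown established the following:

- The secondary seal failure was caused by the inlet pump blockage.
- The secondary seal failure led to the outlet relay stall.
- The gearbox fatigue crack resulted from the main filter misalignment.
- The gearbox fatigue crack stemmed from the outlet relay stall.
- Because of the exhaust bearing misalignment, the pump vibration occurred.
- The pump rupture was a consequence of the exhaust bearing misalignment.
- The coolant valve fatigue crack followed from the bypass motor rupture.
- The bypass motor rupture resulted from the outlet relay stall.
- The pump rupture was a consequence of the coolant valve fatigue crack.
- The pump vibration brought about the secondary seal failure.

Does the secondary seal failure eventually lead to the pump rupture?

There is a causal chain: the secondary seal failure → the outlet relay stall → the bypass motor rupture → the coolant valve fatigue crack → the pump rupture.

Yes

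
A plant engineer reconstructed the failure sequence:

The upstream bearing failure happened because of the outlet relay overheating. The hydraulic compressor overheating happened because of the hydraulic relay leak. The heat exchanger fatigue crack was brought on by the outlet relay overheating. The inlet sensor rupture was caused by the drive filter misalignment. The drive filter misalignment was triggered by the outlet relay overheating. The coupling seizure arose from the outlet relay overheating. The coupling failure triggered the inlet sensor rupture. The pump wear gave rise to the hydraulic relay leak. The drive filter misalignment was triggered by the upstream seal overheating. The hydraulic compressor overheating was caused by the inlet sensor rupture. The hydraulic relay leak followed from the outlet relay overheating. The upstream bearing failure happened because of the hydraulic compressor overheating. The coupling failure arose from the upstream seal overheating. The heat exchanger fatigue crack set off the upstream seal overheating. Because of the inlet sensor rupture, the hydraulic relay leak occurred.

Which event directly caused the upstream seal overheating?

the heat exchanger fatigue crack

Upstream contributors include the outlet relay overheating, but only the heat exchanger fatigue crack feeds directly into the upstream seal overheating.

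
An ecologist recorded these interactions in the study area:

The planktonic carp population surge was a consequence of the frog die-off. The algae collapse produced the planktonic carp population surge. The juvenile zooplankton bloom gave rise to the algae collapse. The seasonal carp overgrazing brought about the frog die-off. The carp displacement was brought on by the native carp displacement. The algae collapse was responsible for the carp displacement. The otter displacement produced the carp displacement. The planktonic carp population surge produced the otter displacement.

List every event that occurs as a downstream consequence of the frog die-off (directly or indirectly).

Direct effects: the planktonic carp population surge.
2 steps out: the otter displacement.
3 steps out: the carp displacement.
Not reachable from it: the juvenile zooplankton bloom, the algae collapse, the seasonal carp overgrazing, the native carp displacement.

the carp displacement, the otter displacement, the planktonic carp population surge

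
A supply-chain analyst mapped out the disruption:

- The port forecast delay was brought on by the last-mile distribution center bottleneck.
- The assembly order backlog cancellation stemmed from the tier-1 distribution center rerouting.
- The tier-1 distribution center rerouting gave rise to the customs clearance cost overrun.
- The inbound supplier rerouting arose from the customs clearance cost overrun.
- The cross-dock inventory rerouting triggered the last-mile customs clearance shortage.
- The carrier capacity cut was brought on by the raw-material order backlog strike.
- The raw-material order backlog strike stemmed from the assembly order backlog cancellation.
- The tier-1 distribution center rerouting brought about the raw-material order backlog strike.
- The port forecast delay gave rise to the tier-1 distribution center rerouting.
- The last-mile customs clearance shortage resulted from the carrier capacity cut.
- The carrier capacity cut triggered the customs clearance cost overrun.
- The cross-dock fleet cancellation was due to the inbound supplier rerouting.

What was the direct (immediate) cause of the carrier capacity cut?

Upstream contributors include the last-mile distribution center bottleneck, the port forecast delay, the tier-1 distribution center rerouting, the assembly order backlog cancellation, but only the raw-material order backlog strike feeds directly into the carrier capacity cut.

the raw-material order backlog strike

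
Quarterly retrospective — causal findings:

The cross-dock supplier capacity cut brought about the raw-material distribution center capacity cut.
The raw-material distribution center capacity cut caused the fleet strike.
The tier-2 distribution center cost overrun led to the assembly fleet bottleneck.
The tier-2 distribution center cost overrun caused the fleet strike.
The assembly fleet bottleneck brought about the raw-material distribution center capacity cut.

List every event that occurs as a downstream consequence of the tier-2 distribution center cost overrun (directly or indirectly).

Direct effects: the assembly fleet bottleneck, the fleet strike.
2 steps out: the raw-material distribution center capacity cut.
Not reachable from it: the cross-dock supplier capacity cut.

the assembly fleet bottleneck, the fleet strike, the raw-material distribution center capacity cut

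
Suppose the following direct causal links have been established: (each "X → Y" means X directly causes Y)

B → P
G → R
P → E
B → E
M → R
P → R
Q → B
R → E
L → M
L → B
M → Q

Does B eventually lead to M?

No

B leads to P, R, E; M is not among them.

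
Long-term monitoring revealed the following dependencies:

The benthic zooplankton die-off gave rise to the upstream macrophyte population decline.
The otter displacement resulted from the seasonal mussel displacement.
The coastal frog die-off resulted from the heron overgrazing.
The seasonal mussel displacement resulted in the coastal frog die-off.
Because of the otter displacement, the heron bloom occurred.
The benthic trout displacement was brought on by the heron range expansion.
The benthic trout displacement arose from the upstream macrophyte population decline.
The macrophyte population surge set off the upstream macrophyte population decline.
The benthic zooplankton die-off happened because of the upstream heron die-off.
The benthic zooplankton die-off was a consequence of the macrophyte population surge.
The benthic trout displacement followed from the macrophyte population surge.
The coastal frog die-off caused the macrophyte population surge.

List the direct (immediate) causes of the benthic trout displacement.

the heron range expansion, the macrophyte population surge, the upstream macrophyte population decline

Upstream contributors include the seasonal mussel displacement, the heron overgrazing, the upstream heron die-off, the coastal frog die-off, the benthic zooplankton die-off, but only the heron range expansion, the macrophyte population surge, the upstream macrophyte population decline feed directly into the benthic trout displacement.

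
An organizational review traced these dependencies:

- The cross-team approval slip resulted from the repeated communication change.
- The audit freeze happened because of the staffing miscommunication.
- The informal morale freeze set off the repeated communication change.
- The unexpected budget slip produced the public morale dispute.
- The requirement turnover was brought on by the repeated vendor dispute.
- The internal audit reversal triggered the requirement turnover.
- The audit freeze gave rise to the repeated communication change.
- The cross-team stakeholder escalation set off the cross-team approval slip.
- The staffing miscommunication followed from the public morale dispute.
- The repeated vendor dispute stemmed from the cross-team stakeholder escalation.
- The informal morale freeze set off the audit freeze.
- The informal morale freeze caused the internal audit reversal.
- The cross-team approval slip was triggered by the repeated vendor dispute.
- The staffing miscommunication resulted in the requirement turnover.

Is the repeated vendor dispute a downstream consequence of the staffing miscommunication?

No

The staffing miscommunication leads to the requirement turnover, the audit freeze, the repeated communication change, the cross-team approval slip; the repeated vendor dispute is not among them.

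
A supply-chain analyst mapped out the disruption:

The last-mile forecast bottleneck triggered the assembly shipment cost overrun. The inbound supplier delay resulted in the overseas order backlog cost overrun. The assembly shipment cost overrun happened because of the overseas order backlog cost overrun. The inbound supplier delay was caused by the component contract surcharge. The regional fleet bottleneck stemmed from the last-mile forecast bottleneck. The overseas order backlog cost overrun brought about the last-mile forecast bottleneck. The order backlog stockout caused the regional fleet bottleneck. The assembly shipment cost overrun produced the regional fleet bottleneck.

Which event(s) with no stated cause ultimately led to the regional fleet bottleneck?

the component contract surcharge, the order backlog stockout

Tracing upstream from the regional fleet bottleneck: the regional fleet bottleneck ← the last-mile forecast bottleneck ← the overseas order backlog cost overrun ← the inbound supplier delay ← the component contract surcharge.
A separate upstream branch: the regional fleet bottleneck ← the order backlog stockout.
Each of those chain origins has no stated cause.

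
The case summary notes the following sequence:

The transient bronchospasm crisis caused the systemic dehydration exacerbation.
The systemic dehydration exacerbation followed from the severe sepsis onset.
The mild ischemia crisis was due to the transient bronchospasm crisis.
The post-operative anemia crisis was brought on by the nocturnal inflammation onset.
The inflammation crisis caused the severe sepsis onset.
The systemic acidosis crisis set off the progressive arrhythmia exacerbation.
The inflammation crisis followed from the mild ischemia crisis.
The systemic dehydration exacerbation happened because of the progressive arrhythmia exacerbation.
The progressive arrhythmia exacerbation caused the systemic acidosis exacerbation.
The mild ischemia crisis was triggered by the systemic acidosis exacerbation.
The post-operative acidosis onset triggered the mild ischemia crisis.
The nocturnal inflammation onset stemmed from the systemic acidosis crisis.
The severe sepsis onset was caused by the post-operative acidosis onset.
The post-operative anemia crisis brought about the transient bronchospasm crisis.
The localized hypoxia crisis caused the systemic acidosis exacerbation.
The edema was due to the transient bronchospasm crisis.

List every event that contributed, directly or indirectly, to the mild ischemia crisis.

Immediate causes of the mild ischemia crisis: the post-operative acidosis onset, the systemic acidosis exacerbation, the transient bronchospasm crisis.
Further upstream: the localized hypoxia crisis, the systemic acidosis crisis, the nocturnal inflammation onset, the progressive arrhythmia exacerbation, the post-operative anemia crisis.

the localized hypoxia crisis, the nocturnal inflammation onset, the post-operative acidosis onset, the post-operative anemia crisis, the progressive arrhythmia exacerbation, the systemic acidosis crisis, the systemic acidosis exacerbation, the transient bronchospasm crisis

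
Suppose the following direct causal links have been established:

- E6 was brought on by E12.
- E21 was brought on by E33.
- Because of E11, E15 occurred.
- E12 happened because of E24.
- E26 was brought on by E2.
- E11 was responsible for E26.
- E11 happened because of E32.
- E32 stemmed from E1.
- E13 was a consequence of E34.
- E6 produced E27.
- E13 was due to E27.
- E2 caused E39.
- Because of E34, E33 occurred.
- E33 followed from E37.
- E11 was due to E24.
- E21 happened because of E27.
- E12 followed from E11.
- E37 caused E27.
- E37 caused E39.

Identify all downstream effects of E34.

Direct effects: E13, E33.
2 steps out: E21.
Not reachable from it: E24, E1, E32, E37, E11, E12, E6, E27, E15, E2, E39, E26.

E13, E21, E33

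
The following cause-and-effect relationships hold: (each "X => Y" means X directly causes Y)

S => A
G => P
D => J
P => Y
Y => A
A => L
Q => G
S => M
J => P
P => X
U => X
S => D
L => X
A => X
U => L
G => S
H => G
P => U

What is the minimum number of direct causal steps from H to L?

4

Shortest chain: H → G → S → A → L.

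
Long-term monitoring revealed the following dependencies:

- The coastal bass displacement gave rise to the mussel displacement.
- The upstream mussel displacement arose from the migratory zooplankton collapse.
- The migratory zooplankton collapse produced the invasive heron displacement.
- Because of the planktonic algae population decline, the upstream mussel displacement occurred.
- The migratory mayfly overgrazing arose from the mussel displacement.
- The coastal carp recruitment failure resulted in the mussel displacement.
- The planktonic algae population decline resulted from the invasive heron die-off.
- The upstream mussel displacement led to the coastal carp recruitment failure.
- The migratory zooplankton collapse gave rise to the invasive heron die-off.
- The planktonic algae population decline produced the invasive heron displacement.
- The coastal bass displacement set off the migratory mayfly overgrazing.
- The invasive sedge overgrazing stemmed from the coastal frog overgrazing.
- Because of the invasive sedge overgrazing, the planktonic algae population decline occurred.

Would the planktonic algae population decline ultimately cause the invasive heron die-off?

No

The planktonic algae population decline leads to the invasive heron displacement, the upstream mussel displacement, the coastal carp recruitment failure, the mussel displacement, the migratory mayfly overgrazing; the invasive heron die-off is not among them.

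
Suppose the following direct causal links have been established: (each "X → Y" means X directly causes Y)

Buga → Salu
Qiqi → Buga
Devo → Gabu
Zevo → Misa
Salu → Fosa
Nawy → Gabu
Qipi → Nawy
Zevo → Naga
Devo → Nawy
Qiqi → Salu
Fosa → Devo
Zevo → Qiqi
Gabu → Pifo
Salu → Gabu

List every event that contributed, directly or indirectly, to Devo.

Buga, Fosa, Qiqi, Salu, Zevo

Immediate cause of Devo: Fosa.
Further upstream: Zevo, Qiqi, Buga, Salu.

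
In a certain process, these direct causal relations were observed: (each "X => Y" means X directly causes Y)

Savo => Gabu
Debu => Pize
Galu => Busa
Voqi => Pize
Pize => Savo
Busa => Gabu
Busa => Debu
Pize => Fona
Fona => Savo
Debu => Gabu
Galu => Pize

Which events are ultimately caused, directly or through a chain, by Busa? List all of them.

Debu, Fona, Gabu, Pize, Savo

Direct effects: Debu, Gabu.
2 steps out: Pize.
3 steps out: Fona, Savo.
Not reachable from it: Galu, Voqi.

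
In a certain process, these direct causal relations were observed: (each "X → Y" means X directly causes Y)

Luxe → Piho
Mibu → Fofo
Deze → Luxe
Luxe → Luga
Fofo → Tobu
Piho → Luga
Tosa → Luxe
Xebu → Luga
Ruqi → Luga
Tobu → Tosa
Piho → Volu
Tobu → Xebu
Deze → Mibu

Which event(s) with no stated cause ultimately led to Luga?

Deze, Ruqi

Tracing upstream from Luga: Luga ← Luxe ← Deze.
A separate upstream branch: Luga ← Ruqi.
Each of those chain origins has no stated cause.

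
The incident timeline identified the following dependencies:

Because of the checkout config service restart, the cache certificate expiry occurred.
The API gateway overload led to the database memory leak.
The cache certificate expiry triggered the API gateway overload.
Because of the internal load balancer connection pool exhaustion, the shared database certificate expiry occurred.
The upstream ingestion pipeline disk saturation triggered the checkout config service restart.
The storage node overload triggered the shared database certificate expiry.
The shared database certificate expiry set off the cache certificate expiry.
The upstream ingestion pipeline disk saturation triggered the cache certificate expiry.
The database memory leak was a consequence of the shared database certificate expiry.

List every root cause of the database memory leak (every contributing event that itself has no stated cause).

the internal load balancer connection pool exhaustion, the storage node overload, the upstream ingestion pipeline disk saturation

Tracing upstream from the database memory leak: the database memory leak ← the shared database certificate expiry ← the internal load balancer connection pool exhaustion.
A separate upstream branch: the database memory leak ← the shared database certificate expiry ← the storage node overload.
A separate upstream branch: the database memory leak ← the API gateway overload ← the cache certificate expiry ← the upstream ingestion pipeline disk saturation.
Each of those chain origins has no stated cause.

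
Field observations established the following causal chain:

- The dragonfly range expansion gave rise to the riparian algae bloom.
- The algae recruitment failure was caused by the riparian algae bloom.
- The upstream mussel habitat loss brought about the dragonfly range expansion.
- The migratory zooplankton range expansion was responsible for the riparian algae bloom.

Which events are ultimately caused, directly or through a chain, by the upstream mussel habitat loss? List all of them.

the algae recruitment failure, the dragonfly range expansion, the riparian algae bloom

Direct effects: the dragonfly range expansion.
2 steps out: the riparian algae bloom.
3 steps out: the algae recruitment failure.
Not reachable from it: the migratory zooplankton range expansion.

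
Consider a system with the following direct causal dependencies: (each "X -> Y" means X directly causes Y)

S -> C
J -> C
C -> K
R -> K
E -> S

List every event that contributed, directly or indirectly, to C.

Immediate causes of C: J, S.
Further upstream: E.

E, J, S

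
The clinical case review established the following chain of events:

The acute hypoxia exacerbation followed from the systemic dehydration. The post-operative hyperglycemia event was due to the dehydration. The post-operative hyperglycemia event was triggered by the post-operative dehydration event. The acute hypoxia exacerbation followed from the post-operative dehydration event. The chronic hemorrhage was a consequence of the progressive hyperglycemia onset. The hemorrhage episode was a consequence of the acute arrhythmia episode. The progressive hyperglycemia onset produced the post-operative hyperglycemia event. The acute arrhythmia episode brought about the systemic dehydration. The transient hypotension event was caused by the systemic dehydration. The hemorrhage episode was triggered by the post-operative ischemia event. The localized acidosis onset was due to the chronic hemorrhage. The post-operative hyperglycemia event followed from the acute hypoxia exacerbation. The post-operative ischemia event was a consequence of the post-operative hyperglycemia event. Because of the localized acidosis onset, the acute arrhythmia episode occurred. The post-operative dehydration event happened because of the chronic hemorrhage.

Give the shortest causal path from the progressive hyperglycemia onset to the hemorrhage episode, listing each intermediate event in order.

the progressive hyperglycemia onset → the post-operative hyperglycemia event → the post-operative ischemia event → the hemorrhage episode

the progressive hyperglycemia onset → the post-operative hyperglycemia event
the post-operative hyperglycemia event → the post-operative ischemia event
the post-operative ischemia event → the hemorrhage episode
Length: 3 steps.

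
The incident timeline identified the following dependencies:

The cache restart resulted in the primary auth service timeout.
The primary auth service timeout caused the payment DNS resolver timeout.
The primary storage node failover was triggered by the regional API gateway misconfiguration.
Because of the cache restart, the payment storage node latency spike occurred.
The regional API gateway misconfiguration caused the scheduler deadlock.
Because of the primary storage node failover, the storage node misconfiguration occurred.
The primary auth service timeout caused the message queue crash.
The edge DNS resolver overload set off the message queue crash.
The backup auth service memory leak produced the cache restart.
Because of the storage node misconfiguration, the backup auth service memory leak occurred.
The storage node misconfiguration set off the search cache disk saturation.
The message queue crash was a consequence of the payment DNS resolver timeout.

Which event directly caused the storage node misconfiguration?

the primary storage node failover

Upstream contributors include the regional API gateway misconfiguration, but only the primary storage node failover feeds directly into the storage node misconfiguration.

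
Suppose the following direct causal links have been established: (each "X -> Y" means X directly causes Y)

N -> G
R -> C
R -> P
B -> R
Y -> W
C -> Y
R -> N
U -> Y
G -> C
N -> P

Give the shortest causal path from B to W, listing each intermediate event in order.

B → R → C → Y → W

B → R
R → C
C → Y
Y → W
Length: 4 steps.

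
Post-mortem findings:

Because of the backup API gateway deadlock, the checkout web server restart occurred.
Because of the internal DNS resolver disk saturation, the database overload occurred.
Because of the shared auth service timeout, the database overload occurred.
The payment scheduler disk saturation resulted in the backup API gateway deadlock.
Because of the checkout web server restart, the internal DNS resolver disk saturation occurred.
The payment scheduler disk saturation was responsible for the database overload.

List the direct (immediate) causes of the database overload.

the internal DNS resolver disk saturation, the payment scheduler disk saturation, the shared auth service timeout

Upstream contributors include the backup API gateway deadlock, the checkout web server restart, but only the internal DNS resolver disk saturation, the payment scheduler disk saturation, the shared auth service timeout feed directly into the database overload.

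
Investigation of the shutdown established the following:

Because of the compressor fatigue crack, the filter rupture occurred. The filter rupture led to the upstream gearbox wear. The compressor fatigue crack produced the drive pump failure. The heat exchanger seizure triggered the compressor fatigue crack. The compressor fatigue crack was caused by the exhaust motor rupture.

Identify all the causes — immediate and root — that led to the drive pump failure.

the compressor fatigue crack, the exhaust motor rupture, the heat exchanger seizure

Immediate cause of the drive pump failure: the compressor fatigue crack.
Further upstream: the exhaust motor rupture, the heat exchanger seizure.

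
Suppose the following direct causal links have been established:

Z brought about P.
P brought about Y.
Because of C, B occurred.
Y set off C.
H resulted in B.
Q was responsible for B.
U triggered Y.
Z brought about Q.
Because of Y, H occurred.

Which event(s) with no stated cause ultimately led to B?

U, Z

Tracing upstream from B: B ← H ← Y ← U.
A separate upstream branch: B ← Q ← Z.
Each of those chain origins has no stated cause.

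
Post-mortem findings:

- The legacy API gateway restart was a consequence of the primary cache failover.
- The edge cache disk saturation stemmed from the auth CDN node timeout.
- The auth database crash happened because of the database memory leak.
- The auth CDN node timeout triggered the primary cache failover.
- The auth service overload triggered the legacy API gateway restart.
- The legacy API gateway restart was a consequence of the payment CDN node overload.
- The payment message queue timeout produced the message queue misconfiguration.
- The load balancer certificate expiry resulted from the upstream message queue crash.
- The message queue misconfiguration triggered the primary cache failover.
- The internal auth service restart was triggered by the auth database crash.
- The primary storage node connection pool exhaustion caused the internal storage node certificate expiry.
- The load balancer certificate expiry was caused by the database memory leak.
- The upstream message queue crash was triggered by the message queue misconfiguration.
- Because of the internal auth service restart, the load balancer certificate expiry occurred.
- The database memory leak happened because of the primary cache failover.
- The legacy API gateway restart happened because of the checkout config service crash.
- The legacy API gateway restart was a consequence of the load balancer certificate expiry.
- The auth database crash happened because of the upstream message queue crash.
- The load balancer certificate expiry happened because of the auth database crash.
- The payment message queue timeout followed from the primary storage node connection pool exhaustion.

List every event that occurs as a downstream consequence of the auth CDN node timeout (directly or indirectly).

the auth database crash, the database memory leak, the edge cache disk saturation, the internal auth service restart, the legacy API gateway restart, the load balancer certificate expiry, the primary cache failover

Direct effects: the edge cache disk saturation, the primary cache failover.
2 steps out: the database memory leak, the legacy API gateway restart.
3 steps out: the auth database crash, the load balancer certificate expiry.
4 steps out: the internal auth service restart.
Not reachable from it: the primary storage node connection pool exhaustion, the checkout config service crash, the payment message queue timeout, the message queue misconfiguration, the upstream message queue crash, the payment CDN node overload, the auth service overload, the internal storage node certificate expiry.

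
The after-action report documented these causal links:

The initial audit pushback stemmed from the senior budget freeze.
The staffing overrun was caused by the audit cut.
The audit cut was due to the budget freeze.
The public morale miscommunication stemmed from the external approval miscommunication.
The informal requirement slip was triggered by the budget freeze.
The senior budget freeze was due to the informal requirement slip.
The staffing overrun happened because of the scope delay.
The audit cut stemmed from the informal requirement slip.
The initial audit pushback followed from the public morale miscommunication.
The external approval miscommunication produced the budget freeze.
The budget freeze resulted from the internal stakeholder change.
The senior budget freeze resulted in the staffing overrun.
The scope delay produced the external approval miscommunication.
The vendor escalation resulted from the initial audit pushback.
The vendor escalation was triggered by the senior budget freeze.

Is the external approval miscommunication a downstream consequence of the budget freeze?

No

The budget freeze leads to the informal requirement slip, the senior budget freeze, the audit cut, the initial audit pushback, the vendor escalation, the staffing overrun; the external approval miscommunication is not among them.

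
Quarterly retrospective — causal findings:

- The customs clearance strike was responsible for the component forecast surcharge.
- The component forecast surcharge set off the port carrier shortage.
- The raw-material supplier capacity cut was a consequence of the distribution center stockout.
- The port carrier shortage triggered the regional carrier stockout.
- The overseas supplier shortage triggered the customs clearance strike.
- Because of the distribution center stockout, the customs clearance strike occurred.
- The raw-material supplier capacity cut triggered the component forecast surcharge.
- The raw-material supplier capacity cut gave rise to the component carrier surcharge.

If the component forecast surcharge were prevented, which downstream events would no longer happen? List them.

the port carrier shortage, the regional carrier stockout

Downstream of the component forecast surcharge: the port carrier shortage, the regional carrier stockout.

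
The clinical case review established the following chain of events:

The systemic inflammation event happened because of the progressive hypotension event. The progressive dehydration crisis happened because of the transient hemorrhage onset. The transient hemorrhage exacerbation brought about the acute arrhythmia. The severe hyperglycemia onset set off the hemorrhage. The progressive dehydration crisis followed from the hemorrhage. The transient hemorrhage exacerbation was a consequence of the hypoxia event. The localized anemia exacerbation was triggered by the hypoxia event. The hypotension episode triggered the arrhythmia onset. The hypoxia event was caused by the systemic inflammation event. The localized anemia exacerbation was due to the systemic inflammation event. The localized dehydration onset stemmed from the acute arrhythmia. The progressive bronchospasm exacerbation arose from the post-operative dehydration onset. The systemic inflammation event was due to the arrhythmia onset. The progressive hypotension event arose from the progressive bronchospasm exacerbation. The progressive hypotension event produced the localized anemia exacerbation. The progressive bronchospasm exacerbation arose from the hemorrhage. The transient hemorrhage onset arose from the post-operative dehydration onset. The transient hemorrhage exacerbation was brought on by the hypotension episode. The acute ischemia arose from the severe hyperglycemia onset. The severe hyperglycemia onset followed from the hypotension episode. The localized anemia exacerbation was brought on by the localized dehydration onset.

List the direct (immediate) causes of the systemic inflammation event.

Upstream contributors include the hypotension episode, the severe hyperglycemia onset, the hemorrhage, the post-operative dehydration onset, the progressive bronchospasm exacerbation, but only the arrhythmia onset, the progressive hypotension event feed directly into the systemic inflammation event.

the arrhythmia onset, the progressive hypotension event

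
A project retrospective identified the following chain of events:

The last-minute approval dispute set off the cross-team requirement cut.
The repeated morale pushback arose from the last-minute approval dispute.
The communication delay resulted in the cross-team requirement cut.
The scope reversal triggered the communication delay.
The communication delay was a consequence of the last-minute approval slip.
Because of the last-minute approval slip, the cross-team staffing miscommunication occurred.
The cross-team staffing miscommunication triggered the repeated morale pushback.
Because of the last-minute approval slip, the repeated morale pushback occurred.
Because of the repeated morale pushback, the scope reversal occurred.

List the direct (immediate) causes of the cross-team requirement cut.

Upstream contributors include the last-minute approval slip, the cross-team staffing miscommunication, the repeated morale pushback, the scope reversal, but only the communication delay, the last-minute approval dispute feed directly into the cross-team requirement cut.

the communication delay, the last-minute approval dispute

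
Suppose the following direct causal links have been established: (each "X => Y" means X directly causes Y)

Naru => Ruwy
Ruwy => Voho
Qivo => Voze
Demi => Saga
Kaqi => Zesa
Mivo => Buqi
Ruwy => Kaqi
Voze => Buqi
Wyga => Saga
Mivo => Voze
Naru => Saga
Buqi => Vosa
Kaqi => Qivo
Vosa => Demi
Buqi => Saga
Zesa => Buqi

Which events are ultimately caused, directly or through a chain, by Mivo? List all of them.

Direct effects: Voze, Buqi.
2 steps out: Vosa, Saga.
3 steps out: Demi.
Not reachable from it: Naru, Ruwy, Kaqi, Zesa, Qivo, Wyga, Voho.

Buqi, Demi, Saga, Vosa, Voze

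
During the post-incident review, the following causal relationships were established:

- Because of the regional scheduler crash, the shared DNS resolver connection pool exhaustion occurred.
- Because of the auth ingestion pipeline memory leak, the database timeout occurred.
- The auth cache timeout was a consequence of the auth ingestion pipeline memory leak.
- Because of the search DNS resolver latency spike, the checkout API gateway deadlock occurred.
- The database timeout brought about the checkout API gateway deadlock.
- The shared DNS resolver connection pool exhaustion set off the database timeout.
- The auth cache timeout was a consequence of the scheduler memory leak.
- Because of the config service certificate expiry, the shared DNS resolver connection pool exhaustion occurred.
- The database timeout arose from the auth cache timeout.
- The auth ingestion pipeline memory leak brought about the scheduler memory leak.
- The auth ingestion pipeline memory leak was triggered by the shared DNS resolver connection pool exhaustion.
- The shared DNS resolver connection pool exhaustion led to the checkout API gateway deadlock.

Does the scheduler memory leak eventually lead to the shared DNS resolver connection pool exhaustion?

No

The scheduler memory leak leads to the auth cache timeout, the database timeout, the checkout API gateway deadlock; the shared DNS resolver connection pool exhaustion is not among them.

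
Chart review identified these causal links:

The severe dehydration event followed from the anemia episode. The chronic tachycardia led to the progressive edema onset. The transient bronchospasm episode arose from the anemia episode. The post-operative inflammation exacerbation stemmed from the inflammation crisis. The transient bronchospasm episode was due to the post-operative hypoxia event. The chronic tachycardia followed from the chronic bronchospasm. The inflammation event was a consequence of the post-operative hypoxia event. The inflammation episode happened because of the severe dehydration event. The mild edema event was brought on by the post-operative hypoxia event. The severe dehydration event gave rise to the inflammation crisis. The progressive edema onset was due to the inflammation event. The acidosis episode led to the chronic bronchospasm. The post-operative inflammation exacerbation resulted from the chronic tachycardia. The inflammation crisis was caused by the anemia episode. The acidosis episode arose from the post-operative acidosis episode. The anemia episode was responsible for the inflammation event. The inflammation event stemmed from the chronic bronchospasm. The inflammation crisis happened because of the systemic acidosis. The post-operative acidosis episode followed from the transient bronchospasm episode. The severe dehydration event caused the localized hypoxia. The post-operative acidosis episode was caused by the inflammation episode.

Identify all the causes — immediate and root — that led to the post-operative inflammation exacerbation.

Immediate causes of the post-operative inflammation exacerbation: the chronic tachycardia, the inflammation crisis.
Further upstream: the post-operative hypoxia event, the anemia episode, the severe dehydration event, the transient bronchospasm episode, the systemic acidosis, the inflammation episode, the post-operative acidosis episode, the acidosis episode, the chronic bronchospasm.

the acidosis episode, the anemia episode, the chronic bronchospasm, the chronic tachycardia, the inflammation crisis, the inflammation episode, the post-operative acidosis episode, the post-operative hypoxia event, the severe dehydration event, the systemic acidosis, the transient bronchospasm episode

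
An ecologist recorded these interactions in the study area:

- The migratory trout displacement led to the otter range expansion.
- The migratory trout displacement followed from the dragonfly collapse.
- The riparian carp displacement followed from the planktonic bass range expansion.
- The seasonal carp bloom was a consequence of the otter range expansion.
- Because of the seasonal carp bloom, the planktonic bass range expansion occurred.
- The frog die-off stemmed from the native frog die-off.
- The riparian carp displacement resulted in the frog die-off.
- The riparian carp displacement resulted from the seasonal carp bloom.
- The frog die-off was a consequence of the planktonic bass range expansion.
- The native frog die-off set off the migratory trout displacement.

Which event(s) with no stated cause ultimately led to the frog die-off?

the dragonfly collapse, the native frog die-off

Tracing upstream from the frog die-off: the frog die-off ← the native frog die-off.
A separate upstream branch: the frog die-off ← the planktonic bass range expansion ← the seasonal carp bloom ← the otter range expansion ← the migratory trout displacement ← the dragonfly collapse.
Each of those chain origins has no stated cause.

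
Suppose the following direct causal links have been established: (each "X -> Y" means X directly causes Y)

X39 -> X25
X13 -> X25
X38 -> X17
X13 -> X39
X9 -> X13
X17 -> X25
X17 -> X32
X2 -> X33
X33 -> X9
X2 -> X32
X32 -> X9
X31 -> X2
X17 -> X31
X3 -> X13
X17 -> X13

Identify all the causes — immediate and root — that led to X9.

Immediate causes of X9: X32, X33.
Further upstream: X38, X17, X31, X2.

X17, X2, X31, X32, X33, X38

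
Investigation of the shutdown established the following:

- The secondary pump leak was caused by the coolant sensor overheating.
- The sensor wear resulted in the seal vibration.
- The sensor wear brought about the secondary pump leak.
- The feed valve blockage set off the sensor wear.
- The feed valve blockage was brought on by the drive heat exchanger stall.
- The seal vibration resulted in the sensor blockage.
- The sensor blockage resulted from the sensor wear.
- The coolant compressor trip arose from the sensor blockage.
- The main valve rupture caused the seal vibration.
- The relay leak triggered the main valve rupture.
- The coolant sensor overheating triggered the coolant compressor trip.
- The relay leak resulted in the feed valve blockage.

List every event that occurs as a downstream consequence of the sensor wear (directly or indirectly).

the coolant compressor trip, the seal vibration, the secondary pump leak, the sensor blockage

Direct effects: the seal vibration, the secondary pump leak, the sensor blockage.
2 steps out: the coolant compressor trip.
Not reachable from it: the relay leak, the main valve rupture, the drive heat exchanger stall, the coolant sensor overheating, the feed valve blockage.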